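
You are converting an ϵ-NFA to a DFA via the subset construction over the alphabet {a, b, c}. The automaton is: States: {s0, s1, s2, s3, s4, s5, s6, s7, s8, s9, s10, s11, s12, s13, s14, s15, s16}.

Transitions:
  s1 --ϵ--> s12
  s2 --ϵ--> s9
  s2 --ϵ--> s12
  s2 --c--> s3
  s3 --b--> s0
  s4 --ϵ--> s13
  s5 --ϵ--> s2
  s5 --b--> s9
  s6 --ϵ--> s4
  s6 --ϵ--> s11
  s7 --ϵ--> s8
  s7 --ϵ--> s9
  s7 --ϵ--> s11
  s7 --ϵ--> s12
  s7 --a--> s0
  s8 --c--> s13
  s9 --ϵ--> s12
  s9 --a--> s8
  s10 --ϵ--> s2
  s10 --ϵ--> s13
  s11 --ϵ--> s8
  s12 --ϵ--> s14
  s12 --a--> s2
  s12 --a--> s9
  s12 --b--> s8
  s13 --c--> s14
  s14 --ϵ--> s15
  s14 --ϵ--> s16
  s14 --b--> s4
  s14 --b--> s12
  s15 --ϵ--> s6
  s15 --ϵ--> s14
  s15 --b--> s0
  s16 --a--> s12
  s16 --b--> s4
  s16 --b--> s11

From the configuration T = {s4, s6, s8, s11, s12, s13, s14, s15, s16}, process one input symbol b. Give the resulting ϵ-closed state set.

s12 on b → {s8}.
s14 on b → {s4, s12}.
s15 on b → {s0}.
s16 on b → {s4, s11}.
No b-transition from s4, s6, s8, s11, s13.
Union after reading b: {s0, s4, s8, s11, s12}.
Now take the ϵ-closure:
From s4 via ϵ: add s13.
From s12 via ϵ: add s14.
From s14 via ϵ: add s15, s16.
From s15 via ϵ: add s6.
No new states can be added; the closed set is {s0, s4, s6, s8, s11, s12, s13, s14, s15, s16}.

{s0, s4, s6, s8, s11, s12, s13, s14, s15, s16}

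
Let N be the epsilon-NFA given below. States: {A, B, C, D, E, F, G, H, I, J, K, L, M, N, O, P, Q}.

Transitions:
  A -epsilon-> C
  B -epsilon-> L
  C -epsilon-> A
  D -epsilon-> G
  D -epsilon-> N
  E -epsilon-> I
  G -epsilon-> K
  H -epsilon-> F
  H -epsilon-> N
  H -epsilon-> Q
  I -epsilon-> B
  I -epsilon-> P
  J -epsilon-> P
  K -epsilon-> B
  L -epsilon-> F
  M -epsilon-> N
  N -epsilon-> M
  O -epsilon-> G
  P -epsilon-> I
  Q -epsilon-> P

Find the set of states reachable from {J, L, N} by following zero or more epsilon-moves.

{B, F, I, J, L, M, N, P}

Start with {J, L, N}.
From J via epsilon: add P.
From L via epsilon: add F.
From N via epsilon: add M.
From P via epsilon: add I.
From I via epsilon: add B.
No new states can be added; the closed set is {B, F, I, J, L, M, N, P}.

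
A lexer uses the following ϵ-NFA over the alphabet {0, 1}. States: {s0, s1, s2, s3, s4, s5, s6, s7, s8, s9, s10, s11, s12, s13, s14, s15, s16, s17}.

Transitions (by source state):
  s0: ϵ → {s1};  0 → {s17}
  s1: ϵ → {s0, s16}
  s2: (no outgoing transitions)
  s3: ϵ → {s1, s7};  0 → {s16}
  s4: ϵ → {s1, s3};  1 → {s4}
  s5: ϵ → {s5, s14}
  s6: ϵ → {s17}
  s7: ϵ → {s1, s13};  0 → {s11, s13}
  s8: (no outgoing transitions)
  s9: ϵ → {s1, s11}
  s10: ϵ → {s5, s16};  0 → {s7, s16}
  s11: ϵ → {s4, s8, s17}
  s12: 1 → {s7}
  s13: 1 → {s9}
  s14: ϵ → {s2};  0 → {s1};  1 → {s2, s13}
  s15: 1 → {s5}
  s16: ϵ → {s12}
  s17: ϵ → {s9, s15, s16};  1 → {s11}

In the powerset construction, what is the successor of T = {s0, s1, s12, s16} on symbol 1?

{s0, s1, s7, s12, s13, s16}

s12 on 1 → {s7}.
No 1-transition from s0, s1, s16.
Union after reading 1: {s7}.
Now take the ϵ-closure:
From s7 via ϵ: add s1, s13.
From s1 via ϵ: add s0, s16.
From s16 via ϵ: add s12.
No new states can be added; the closed set is {s0, s1, s7, s12, s13, s16}.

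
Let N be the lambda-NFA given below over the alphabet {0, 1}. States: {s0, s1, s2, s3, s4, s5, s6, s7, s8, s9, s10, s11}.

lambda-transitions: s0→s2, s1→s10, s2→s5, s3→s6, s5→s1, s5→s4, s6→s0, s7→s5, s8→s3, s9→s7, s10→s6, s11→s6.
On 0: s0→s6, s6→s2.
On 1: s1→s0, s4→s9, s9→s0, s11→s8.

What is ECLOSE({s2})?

{s0, s1, s2, s4, s5, s6, s10}

Start with {s2}.
From s2 via lambda: add s5.
From s5 via lambda: add s1, s4.
From s1 via lambda: add s10.
From s10 via lambda: add s6.
From s6 via lambda: add s0.
No new states can be added; the closed set is {s0, s1, s2, s4, s5, s6, s10}.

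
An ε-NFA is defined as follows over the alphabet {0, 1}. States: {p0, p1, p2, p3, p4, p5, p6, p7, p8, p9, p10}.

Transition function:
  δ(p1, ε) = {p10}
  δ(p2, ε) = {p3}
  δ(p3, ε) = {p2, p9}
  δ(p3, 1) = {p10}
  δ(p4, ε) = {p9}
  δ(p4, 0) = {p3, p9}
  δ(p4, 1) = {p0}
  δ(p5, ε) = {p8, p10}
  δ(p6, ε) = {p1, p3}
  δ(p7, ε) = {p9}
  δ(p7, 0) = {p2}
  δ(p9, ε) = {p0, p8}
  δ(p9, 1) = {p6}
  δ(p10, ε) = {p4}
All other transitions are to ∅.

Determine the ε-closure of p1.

Start with {p1}.
From p1 via ε: add p10.
From p10 via ε: add p4.
From p4 via ε: add p9.
From p9 via ε: add p0, p8.
No new states can be added; the closed set is {p0, p1, p4, p8, p9, p10}.

{p0, p1, p4, p8, p9, p10}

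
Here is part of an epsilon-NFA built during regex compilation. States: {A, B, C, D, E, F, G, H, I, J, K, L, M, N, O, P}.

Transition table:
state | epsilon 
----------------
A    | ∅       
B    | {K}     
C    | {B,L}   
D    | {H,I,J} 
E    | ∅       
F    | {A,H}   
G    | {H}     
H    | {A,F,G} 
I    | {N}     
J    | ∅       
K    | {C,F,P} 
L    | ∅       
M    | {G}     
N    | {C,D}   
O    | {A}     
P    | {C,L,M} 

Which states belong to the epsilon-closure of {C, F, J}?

Start with {C, F, J}.
From C via epsilon: add B, L.
From F via epsilon: add A, H.
From B via epsilon: add K.
From H via epsilon: add G.
From K via epsilon: add P.
From P via epsilon: add M.
No new states can be added; the closed set is {A, B, C, F, G, H, J, K, L, M, P}.

{A, B, C, F, G, H, J, K, L, M, P}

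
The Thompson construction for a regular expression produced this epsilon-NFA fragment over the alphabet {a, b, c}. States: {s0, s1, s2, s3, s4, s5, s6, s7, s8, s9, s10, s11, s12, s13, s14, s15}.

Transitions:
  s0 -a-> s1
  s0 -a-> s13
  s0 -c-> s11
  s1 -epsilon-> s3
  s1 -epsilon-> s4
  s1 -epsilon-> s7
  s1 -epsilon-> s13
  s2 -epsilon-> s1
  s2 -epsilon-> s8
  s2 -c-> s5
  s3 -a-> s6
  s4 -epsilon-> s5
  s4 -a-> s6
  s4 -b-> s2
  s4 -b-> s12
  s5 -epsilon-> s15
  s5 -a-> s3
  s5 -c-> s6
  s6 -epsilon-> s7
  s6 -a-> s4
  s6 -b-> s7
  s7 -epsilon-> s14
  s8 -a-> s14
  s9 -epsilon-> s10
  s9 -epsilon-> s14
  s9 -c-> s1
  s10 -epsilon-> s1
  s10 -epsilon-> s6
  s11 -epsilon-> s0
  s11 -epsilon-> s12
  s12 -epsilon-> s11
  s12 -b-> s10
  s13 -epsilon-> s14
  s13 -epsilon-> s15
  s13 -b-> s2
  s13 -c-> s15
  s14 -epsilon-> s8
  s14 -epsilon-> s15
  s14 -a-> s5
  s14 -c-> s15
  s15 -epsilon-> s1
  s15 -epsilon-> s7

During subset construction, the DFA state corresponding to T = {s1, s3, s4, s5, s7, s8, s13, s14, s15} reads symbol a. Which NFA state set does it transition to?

s3 on a → {s6}.
s4 on a → {s6}.
s5 on a → {s3}.
s8 on a → {s14}.
s14 on a → {s5}.
No a-transition from s1, s7, s13, s15.
Union after reading a: {s3, s5, s6, s14}.
Now take the epsilon-closure:
From s5 via epsilon: add s15.
From s6 via epsilon: add s7.
From s14 via epsilon: add s8.
From s15 via epsilon: add s1.
From s1 via epsilon: add s4, s13.
No new states can be added; the closed set is {s1, s3, s4, s5, s6, s7, s8, s13, s14, s15}.

{s1, s3, s4, s5, s6, s7, s8, s13, s14, s15}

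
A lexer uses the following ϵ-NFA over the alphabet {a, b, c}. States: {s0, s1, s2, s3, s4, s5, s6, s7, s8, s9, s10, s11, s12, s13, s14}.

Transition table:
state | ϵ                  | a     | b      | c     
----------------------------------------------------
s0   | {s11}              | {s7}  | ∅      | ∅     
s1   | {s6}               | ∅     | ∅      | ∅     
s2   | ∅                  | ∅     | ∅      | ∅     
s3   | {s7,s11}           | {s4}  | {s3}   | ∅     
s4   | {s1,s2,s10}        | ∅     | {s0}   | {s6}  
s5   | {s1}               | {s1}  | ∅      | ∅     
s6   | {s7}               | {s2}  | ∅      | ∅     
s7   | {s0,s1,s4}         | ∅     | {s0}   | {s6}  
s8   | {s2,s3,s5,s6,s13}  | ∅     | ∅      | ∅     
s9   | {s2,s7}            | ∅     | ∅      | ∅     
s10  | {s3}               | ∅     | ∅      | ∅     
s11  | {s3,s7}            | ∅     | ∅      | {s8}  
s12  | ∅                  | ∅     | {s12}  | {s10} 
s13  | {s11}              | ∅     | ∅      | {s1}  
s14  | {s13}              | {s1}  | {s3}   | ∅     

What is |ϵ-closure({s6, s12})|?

10

Start with {s6, s12}.
From s6 via ϵ: add s7.
From s7 via ϵ: add s0, s1, s4.
From s0 via ϵ: add s11.
From s4 via ϵ: add s2, s10.
From s10 via ϵ: add s3.
ϵ-closure = {s0, s1, s2, s3, s4, s6, s7, s10, s11, s12}, which has 10 states.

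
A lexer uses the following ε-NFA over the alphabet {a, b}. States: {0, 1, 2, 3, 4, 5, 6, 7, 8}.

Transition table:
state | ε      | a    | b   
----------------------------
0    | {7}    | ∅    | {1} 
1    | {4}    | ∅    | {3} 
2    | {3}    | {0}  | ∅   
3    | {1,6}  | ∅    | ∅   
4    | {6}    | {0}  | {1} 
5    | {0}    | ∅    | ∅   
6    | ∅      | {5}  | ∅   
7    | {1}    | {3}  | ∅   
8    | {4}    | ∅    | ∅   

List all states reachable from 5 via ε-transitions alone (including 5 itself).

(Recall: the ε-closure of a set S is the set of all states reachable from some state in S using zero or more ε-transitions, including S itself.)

Start with {5}.
From 5 via ε: add 0.
From 0 via ε: add 7.
From 7 via ε: add 1.
From 1 via ε: add 4.
From 4 via ε: add 6.
No new states can be added; the closed set is {0, 1, 4, 5, 6, 7}.

{0, 1, 4, 5, 6, 7}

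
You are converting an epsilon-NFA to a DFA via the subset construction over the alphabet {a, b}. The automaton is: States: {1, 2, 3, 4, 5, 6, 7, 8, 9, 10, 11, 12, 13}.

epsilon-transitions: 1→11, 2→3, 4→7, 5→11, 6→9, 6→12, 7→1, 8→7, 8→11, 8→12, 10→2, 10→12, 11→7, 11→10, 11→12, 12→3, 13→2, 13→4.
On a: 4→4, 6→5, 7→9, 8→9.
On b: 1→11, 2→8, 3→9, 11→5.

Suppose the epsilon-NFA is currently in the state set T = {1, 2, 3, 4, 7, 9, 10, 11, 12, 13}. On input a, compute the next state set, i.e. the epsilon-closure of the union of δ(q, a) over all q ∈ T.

{1, 2, 3, 4, 7, 9, 10, 11, 12}

4 on a → {4}.
7 on a → {9}.
No a-transition from 1, 2, 3, 9, 10, 11, 12, 13.
Union after reading a: {4, 9}.
Now take the epsilon-closure:
From 4 via epsilon: add 7.
From 7 via epsilon: add 1.
From 1 via epsilon: add 11.
From 11 via epsilon: add 10, 12.
From 10 via epsilon: add 2.
From 12 via epsilon: add 3.
No new states can be added; the closed set is {1, 2, 3, 4, 7, 9, 10, 11, 12}.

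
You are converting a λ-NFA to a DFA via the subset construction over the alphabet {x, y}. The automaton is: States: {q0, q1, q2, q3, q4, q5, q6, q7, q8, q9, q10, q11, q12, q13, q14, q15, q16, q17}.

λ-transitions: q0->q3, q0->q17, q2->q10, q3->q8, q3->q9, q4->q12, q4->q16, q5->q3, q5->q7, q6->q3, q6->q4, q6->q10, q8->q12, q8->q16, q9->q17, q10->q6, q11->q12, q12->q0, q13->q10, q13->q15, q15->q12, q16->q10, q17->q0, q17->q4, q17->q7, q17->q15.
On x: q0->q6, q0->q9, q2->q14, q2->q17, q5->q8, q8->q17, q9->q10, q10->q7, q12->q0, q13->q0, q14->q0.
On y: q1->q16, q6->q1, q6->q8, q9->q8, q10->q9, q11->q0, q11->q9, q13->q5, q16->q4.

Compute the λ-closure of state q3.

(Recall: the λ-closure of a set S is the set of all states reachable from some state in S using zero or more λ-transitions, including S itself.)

Start with {q3}.
From q3 via λ: add q8, q9.
From q8 via λ: add q12, q16.
From q9 via λ: add q17.
From q12 via λ: add q0.
From q16 via λ: add q10.
From q17 via λ: add q4, q7, q15.
From q10 via λ: add q6.
No new states can be added; the closed set is {q0, q3, q4, q6, q7, q8, q9, q10, q12, q15, q16, q17}.

{q0, q3, q4, q6, q7, q8, q9, q10, q12, q15, q16, q17}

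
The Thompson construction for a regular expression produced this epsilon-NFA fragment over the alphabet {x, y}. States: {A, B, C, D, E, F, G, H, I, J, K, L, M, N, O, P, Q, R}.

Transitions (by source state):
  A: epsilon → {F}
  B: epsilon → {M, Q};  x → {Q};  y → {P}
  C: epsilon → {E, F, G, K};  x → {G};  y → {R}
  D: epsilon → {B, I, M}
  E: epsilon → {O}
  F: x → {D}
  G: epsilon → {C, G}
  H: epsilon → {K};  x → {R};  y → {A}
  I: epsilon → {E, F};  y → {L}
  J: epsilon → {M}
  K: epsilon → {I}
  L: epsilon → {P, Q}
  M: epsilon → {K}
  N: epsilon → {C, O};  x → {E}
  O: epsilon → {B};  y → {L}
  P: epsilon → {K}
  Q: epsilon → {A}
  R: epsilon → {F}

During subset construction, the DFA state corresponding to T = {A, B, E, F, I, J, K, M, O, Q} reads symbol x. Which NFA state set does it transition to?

B on x → {Q}.
F on x → {D}.
No x-transition from A, E, I, J, K, M, O, Q.
Union after reading x: {D, Q}.
Now take the epsilon-closure:
From D via epsilon: add B, I, M.
From Q via epsilon: add A.
From A via epsilon: add F.
From I via epsilon: add E.
From M via epsilon: add K.
From E via epsilon: add O.
No new states can be added; the closed set is {A, B, D, E, F, I, K, M, O, Q}.

{A, B, D, E, F, I, K, M, O, Q}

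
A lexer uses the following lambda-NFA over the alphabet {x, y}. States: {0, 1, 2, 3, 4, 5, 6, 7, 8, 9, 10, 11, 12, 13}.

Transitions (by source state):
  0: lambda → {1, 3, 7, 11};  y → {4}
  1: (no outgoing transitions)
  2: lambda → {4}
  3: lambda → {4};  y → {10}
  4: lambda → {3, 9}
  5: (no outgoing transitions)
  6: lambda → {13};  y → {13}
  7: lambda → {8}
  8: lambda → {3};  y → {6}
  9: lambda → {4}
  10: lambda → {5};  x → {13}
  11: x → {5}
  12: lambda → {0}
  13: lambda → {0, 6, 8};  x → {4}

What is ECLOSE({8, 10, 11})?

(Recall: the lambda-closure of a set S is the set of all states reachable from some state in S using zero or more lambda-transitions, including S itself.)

Start with {8, 10, 11}.
From 8 via lambda: add 3.
From 10 via lambda: add 5.
From 3 via lambda: add 4.
From 4 via lambda: add 9.
No new states can be added; the closed set is {3, 4, 5, 8, 9, 10, 11}.

{3, 4, 5, 8, 9, 10, 11}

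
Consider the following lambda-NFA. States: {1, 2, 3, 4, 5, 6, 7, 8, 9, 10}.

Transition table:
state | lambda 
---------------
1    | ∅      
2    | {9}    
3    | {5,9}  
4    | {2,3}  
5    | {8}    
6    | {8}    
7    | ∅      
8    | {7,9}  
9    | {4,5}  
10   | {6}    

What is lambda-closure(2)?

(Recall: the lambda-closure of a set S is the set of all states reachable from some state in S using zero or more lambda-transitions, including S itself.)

{2, 3, 4, 5, 7, 8, 9}

Start with {2}.
From 2 via lambda: add 9.
From 9 via lambda: add 4, 5.
From 4 via lambda: add 3.
From 5 via lambda: add 8.
From 8 via lambda: add 7.
No new states can be added; the closed set is {2, 3, 4, 5, 7, 8, 9}.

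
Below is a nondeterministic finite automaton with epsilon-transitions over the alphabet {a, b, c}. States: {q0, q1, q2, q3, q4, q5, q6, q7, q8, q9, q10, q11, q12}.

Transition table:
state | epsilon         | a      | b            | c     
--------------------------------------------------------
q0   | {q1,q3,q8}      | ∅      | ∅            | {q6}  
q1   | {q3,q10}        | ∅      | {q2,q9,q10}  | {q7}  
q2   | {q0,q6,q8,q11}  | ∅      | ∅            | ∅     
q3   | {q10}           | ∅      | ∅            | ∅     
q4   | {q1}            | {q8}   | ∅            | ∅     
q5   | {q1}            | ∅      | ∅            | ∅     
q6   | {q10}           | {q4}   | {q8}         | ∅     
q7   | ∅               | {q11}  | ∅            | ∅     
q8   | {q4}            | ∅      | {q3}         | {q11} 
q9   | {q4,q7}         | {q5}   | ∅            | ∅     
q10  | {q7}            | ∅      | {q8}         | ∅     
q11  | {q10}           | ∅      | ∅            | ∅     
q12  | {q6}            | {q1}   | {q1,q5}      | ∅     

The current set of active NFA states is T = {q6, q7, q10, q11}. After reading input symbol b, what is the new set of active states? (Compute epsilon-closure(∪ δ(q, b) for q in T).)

q6 on b → {q8}.
q10 on b → {q8}.
No b-transition from q7, q11.
Union after reading b: {q8}.
Now take the epsilon-closure:
From q8 via epsilon: add q4.
From q4 via epsilon: add q1.
From q1 via epsilon: add q3, q10.
From q10 via epsilon: add q7.
No new states can be added; the closed set is {q1, q3, q4, q7, q8, q10}.

{q1, q3, q4, q7, q8, q10}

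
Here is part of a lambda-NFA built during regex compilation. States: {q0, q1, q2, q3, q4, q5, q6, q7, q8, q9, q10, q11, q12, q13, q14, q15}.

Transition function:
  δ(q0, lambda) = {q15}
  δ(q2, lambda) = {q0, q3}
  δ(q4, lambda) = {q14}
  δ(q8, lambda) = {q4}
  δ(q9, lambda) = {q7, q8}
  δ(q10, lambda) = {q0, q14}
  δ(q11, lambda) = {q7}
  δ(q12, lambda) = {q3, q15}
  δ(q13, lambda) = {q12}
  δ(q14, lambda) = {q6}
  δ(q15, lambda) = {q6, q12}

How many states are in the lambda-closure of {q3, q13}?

5

Start with {q3, q13}.
From q13 via lambda: add q12.
From q12 via lambda: add q15.
From q15 via lambda: add q6.
lambda-closure = {q3, q6, q12, q13, q15}, which has 5 states.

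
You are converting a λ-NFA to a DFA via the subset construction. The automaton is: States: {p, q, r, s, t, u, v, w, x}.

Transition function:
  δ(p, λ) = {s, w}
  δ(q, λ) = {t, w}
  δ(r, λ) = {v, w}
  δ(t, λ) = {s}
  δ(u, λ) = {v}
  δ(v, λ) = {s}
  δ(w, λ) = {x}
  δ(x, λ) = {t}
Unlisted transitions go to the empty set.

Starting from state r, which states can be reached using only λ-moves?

Start with {r}.
From r via λ: add v, w.
From v via λ: add s.
From w via λ: add x.
From x via λ: add t.
No new states can be added; the closed set is {r, s, t, v, w, x}.

{r, s, t, v, w, x}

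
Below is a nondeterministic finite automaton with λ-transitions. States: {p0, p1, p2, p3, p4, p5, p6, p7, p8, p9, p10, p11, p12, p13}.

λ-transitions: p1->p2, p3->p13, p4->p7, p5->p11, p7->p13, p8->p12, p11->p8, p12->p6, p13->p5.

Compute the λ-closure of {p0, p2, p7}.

{p0, p2, p5, p6, p7, p8, p11, p12, p13}

Start with {p0, p2, p7}.
From p7 via λ: add p13.
From p13 via λ: add p5.
From p5 via λ: add p11.
From p11 via λ: add p8.
From p8 via λ: add p12.
From p12 via λ: add p6.
No new states can be added; the closed set is {p0, p2, p5, p6, p7, p8, p11, p12, p13}.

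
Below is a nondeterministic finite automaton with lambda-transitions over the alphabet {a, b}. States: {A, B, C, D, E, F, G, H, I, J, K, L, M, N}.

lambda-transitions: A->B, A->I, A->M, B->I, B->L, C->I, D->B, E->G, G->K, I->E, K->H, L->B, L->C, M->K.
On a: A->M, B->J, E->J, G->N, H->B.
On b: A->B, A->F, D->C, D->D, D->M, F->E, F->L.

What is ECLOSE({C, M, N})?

{C, E, G, H, I, K, M, N}

Start with {C, M, N}.
From C via lambda: add I.
From M via lambda: add K.
From I via lambda: add E.
From K via lambda: add H.
From E via lambda: add G.
No new states can be added; the closed set is {C, E, G, H, I, K, M, N}.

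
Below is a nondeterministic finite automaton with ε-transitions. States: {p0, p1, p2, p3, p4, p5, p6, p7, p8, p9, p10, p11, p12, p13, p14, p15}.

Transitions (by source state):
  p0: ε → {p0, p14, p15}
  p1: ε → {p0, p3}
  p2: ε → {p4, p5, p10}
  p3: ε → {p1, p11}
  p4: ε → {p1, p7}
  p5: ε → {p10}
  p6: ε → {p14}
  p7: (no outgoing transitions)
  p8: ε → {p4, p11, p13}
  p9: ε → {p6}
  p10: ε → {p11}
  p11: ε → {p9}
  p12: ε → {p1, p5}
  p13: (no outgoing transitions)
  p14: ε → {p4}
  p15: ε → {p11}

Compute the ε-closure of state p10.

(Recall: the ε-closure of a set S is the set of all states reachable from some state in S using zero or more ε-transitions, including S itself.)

{p0, p1, p3, p4, p6, p7, p9, p10, p11, p14, p15}

Start with {p10}.
From p10 via ε: add p11.
From p11 via ε: add p9.
From p9 via ε: add p6.
From p6 via ε: add p14.
From p14 via ε: add p4.
From p4 via ε: add p1, p7.
From p1 via ε: add p0, p3.
From p0 via ε: add p15.
No new states can be added; the closed set is {p0, p1, p3, p4, p6, p7, p9, p10, p11, p14, p15}.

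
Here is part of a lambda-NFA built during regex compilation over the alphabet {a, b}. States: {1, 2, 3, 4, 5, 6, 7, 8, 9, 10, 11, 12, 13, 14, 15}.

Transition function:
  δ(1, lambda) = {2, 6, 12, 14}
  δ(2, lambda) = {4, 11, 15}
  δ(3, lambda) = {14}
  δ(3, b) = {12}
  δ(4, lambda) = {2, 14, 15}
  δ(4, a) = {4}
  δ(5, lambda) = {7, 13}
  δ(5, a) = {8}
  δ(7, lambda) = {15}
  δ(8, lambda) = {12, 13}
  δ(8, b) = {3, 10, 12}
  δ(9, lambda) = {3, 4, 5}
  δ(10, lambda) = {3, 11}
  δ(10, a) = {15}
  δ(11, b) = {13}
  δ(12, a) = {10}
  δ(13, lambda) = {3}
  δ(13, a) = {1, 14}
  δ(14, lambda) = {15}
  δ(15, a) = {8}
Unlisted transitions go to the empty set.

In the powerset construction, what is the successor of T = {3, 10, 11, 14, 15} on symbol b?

{3, 12, 13, 14, 15}

3 on b → {12}.
11 on b → {13}.
No b-transition from 10, 14, 15.
Union after reading b: {12, 13}.
Now take the lambda-closure:
From 13 via lambda: add 3.
From 3 via lambda: add 14.
From 14 via lambda: add 15.
No new states can be added; the closed set is {3, 12, 13, 14, 15}.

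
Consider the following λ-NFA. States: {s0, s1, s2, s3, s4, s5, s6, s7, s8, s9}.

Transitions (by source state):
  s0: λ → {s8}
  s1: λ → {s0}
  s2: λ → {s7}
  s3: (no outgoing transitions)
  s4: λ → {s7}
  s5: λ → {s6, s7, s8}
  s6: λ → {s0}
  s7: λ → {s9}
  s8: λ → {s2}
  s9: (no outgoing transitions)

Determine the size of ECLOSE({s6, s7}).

Start with {s6, s7}.
From s6 via λ: add s0.
From s7 via λ: add s9.
From s0 via λ: add s8.
From s8 via λ: add s2.
λ-closure = {s0, s2, s6, s7, s8, s9}, which has 6 states.

6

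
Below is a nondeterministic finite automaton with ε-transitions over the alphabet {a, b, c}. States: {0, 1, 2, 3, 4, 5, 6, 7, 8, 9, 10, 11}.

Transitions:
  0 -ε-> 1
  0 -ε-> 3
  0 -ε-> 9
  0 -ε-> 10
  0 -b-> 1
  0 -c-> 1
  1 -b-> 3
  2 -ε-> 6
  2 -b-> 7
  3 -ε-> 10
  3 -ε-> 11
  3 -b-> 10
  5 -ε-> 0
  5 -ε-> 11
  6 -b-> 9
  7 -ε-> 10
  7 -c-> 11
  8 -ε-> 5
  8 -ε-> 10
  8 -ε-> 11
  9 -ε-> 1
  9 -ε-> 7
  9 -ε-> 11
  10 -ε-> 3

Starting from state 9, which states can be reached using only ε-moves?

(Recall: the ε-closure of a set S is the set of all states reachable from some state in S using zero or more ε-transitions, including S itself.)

Start with {9}.
From 9 via ε: add 1, 7, 11.
From 7 via ε: add 10.
From 10 via ε: add 3.
No new states can be added; the closed set is {1, 3, 7, 9, 10, 11}.

{1, 3, 7, 9, 10, 11}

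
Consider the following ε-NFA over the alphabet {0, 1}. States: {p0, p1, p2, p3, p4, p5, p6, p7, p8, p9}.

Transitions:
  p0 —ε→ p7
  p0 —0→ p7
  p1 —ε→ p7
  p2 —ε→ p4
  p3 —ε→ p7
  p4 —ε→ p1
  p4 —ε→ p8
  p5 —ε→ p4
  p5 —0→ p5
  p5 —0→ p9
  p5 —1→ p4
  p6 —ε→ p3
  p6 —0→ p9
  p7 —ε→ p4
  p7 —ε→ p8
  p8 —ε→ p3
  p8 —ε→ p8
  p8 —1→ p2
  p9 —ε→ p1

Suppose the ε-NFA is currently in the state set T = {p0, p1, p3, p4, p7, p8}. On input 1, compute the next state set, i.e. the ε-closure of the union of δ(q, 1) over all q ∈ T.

{p1, p2, p3, p4, p7, p8}

p8 on 1 → {p2}.
No 1-transition from p0, p1, p3, p4, p7.
Union after reading 1: {p2}.
Now take the ε-closure:
From p2 via ε: add p4.
From p4 via ε: add p1, p8.
From p1 via ε: add p7.
From p8 via ε: add p3.
No new states can be added; the closed set is {p1, p2, p3, p4, p7, p8}.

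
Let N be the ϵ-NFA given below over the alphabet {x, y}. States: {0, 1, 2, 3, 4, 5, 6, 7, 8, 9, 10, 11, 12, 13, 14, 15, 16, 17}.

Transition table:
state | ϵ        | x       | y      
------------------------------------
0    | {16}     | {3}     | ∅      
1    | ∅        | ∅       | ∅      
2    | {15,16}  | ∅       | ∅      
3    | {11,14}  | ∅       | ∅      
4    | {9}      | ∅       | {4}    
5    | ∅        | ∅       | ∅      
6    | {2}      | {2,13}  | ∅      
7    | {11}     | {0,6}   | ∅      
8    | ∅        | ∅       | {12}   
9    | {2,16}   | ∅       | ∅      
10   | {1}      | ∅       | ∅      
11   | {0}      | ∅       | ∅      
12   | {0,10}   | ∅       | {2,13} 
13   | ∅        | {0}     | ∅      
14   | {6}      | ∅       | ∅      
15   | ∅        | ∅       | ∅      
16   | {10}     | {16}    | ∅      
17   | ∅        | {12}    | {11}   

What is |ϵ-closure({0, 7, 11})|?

Start with {0, 7, 11}.
From 0 via ϵ: add 16.
From 16 via ϵ: add 10.
From 10 via ϵ: add 1.
ϵ-closure = {0, 1, 7, 10, 11, 16}, which has 6 states.

6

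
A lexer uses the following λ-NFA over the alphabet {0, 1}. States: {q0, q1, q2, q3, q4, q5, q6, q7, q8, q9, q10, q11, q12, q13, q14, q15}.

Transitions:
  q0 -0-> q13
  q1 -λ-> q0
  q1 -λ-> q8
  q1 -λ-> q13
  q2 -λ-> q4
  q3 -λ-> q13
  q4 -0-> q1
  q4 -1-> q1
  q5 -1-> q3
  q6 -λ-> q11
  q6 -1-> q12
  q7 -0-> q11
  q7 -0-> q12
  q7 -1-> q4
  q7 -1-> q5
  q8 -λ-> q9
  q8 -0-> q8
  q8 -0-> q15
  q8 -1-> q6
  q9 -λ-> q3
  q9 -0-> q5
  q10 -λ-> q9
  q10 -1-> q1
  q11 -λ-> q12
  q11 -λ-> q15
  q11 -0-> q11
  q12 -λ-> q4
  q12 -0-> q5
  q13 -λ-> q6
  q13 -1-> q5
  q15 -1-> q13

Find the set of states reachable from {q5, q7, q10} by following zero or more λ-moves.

{q3, q4, q5, q6, q7, q9, q10, q11, q12, q13, q15}

Start with {q5, q7, q10}.
From q10 via λ: add q9.
From q9 via λ: add q3.
From q3 via λ: add q13.
From q13 via λ: add q6.
From q6 via λ: add q11.
From q11 via λ: add q12, q15.
From q12 via λ: add q4.
No new states can be added; the closed set is {q3, q4, q5, q6, q7, q9, q10, q11, q12, q13, q15}.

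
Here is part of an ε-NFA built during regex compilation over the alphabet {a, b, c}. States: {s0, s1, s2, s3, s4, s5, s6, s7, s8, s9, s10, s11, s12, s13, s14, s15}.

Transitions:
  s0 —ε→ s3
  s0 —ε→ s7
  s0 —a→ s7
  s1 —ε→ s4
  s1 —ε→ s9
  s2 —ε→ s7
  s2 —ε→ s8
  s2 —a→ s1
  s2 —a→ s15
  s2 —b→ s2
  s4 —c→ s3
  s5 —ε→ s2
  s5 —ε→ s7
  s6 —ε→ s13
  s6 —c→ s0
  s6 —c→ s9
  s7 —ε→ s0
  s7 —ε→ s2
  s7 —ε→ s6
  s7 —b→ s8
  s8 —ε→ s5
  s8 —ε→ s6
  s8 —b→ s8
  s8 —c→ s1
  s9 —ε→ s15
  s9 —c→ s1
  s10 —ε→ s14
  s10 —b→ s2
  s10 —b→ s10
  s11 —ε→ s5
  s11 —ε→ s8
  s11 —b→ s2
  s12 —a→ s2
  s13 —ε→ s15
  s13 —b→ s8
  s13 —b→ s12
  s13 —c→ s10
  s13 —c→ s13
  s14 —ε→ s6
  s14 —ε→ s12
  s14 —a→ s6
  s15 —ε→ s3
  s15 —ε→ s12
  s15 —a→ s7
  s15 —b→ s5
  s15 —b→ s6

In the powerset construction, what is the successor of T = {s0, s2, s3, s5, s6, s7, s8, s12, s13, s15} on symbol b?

s2 on b → {s2}.
s7 on b → {s8}.
s8 on b → {s8}.
s13 on b → {s8, s12}.
s15 on b → {s5, s6}.
No b-transition from s0, s3, s5, s6, s12.
Union after reading b: {s2, s5, s6, s8, s12}.
Now take the ε-closure:
From s2 via ε: add s7.
From s6 via ε: add s13.
From s7 via ε: add s0.
From s13 via ε: add s15.
From s0 via ε: add s3.
No new states can be added; the closed set is {s0, s2, s3, s5, s6, s7, s8, s12, s13, s15}.

{s0, s2, s3, s5, s6, s7, s8, s12, s13, s15}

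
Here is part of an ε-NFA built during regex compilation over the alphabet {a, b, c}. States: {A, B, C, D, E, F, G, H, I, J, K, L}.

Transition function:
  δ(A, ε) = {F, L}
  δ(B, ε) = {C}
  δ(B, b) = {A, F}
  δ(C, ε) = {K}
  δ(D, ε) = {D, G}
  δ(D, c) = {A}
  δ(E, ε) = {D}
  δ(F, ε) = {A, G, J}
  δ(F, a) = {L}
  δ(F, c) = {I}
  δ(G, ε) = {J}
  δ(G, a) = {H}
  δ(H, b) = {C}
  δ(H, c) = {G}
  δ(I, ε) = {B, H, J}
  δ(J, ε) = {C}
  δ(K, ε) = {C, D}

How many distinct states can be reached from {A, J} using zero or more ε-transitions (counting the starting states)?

Start with {A, J}.
From A via ε: add F, L.
From J via ε: add C.
From C via ε: add K.
From F via ε: add G.
From K via ε: add D.
ε-closure = {A, C, D, F, G, J, K, L}, which has 8 states.

8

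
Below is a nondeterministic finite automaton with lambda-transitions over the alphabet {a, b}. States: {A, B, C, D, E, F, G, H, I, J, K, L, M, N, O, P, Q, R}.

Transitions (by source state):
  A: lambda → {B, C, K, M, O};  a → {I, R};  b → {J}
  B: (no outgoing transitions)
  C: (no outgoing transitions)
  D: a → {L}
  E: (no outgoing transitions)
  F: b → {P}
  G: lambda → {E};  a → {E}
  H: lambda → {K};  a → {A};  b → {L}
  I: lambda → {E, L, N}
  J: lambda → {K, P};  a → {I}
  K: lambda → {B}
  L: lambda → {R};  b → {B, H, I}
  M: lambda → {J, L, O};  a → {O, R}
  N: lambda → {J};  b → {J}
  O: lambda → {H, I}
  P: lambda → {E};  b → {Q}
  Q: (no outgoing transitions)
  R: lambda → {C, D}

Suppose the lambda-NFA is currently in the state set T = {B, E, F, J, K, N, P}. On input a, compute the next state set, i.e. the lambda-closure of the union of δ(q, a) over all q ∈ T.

J on a → {I}.
No a-transition from B, E, F, K, N, P.
Union after reading a: {I}.
Now take the lambda-closure:
From I via lambda: add E, L, N.
From L via lambda: add R.
From N via lambda: add J.
From J via lambda: add K, P.
From R via lambda: add C, D.
From K via lambda: add B.
No new states can be added; the closed set is {B, C, D, E, I, J, K, L, N, P, R}.

{B, C, D, E, I, J, K, L, N, P, R}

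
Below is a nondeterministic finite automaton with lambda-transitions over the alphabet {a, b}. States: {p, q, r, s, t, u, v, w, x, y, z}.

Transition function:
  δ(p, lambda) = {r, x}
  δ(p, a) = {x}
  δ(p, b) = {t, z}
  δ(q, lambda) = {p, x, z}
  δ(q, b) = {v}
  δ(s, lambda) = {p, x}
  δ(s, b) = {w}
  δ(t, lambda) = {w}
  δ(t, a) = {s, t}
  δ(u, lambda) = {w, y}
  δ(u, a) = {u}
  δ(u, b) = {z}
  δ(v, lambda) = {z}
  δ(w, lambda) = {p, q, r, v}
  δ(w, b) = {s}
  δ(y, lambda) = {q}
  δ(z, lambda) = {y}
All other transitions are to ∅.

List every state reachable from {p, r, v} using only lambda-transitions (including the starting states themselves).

{p, q, r, v, x, y, z}

Start with {p, r, v}.
From p via lambda: add x.
From v via lambda: add z.
From z via lambda: add y.
From y via lambda: add q.
No new states can be added; the closed set is {p, q, r, v, x, y, z}.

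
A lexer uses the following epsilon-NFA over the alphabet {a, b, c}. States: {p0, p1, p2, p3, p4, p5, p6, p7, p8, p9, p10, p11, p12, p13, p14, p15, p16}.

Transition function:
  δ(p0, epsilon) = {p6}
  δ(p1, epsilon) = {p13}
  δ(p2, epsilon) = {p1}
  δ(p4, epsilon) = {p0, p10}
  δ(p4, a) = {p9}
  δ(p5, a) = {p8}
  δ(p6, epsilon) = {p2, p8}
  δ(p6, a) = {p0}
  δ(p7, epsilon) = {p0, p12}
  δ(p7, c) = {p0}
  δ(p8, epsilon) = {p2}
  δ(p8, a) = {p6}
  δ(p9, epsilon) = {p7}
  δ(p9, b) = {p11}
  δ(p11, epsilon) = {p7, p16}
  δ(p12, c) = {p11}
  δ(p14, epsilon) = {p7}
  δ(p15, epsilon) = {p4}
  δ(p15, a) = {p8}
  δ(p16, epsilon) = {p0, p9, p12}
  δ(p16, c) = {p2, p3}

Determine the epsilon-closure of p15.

{p0, p1, p2, p4, p6, p8, p10, p13, p15}

Start with {p15}.
From p15 via epsilon: add p4.
From p4 via epsilon: add p0, p10.
From p0 via epsilon: add p6.
From p6 via epsilon: add p2, p8.
From p2 via epsilon: add p1.
From p1 via epsilon: add p13.
No new states can be added; the closed set is {p0, p1, p2, p4, p6, p8, p10, p13, p15}.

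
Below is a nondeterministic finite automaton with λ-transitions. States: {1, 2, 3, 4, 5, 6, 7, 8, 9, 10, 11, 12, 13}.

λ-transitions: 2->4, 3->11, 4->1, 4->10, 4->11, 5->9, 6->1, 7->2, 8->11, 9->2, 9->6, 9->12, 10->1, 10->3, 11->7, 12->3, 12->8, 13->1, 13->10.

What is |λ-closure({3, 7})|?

Start with {3, 7}.
From 3 via λ: add 11.
From 7 via λ: add 2.
From 2 via λ: add 4.
From 4 via λ: add 1, 10.
λ-closure = {1, 2, 3, 4, 7, 10, 11}, which has 7 states.

7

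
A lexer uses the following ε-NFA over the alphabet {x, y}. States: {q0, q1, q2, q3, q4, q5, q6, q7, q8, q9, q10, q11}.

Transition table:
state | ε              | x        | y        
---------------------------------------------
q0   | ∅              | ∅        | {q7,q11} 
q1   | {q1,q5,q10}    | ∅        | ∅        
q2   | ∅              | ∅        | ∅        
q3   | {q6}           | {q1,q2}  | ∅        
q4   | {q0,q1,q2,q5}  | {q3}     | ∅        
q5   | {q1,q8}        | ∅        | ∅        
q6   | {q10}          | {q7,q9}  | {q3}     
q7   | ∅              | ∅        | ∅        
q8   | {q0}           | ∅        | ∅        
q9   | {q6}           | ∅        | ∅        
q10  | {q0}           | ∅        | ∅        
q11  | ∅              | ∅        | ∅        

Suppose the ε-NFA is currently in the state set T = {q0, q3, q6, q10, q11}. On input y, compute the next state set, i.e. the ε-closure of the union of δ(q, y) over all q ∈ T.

q0 on y → {q7, q11}.
q6 on y → {q3}.
No y-transition from q3, q10, q11.
Union after reading y: {q3, q7, q11}.
Now take the ε-closure:
From q3 via ε: add q6.
From q6 via ε: add q10.
From q10 via ε: add q0.
No new states can be added; the closed set is {q0, q3, q6, q7, q10, q11}.

{q0, q3, q6, q7, q10, q11}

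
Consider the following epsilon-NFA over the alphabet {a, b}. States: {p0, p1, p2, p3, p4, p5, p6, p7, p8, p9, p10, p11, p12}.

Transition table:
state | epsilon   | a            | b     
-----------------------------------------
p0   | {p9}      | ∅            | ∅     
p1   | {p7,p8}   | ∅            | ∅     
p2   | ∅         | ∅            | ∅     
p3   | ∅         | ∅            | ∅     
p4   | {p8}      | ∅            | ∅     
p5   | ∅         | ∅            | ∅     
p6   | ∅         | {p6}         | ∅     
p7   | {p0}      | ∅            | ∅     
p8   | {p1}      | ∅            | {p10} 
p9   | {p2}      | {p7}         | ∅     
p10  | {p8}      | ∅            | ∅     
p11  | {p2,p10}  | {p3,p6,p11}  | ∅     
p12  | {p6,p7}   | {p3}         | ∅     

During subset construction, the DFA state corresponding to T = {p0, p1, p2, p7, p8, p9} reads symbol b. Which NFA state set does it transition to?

{p0, p1, p2, p7, p8, p9, p10}

p8 on b → {p10}.
No b-transition from p0, p1, p2, p7, p9.
Union after reading b: {p10}.
Now take the epsilon-closure:
From p10 via epsilon: add p8.
From p8 via epsilon: add p1.
From p1 via epsilon: add p7.
From p7 via epsilon: add p0.
From p0 via epsilon: add p9.
From p9 via epsilon: add p2.
No new states can be added; the closed set is {p0, p1, p2, p7, p8, p9, p10}.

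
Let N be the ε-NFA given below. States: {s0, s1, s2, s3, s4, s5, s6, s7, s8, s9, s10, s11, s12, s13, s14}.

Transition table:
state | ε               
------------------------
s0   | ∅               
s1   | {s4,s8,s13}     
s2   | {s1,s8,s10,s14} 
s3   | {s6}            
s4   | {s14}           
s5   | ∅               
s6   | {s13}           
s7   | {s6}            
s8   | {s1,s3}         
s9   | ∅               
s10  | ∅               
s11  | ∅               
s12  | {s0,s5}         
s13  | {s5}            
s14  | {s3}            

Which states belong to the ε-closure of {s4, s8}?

{s1, s3, s4, s5, s6, s8, s13, s14}

Start with {s4, s8}.
From s4 via ε: add s14.
From s8 via ε: add s1, s3.
From s1 via ε: add s13.
From s3 via ε: add s6.
From s13 via ε: add s5.
No new states can be added; the closed set is {s1, s3, s4, s5, s6, s8, s13, s14}.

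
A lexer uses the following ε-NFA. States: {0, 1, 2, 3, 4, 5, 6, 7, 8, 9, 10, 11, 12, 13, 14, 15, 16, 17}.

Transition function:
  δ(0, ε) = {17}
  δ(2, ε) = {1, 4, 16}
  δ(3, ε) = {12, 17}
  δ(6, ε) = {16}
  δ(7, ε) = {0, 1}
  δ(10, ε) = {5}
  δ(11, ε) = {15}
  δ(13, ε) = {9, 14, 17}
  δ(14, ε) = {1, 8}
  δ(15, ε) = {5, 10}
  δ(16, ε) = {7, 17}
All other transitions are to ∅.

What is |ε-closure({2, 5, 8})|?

Start with {2, 5, 8}.
From 2 via ε: add 1, 4, 16.
From 16 via ε: add 7, 17.
From 7 via ε: add 0.
ε-closure = {0, 1, 2, 4, 5, 7, 8, 16, 17}, which has 9 states.

9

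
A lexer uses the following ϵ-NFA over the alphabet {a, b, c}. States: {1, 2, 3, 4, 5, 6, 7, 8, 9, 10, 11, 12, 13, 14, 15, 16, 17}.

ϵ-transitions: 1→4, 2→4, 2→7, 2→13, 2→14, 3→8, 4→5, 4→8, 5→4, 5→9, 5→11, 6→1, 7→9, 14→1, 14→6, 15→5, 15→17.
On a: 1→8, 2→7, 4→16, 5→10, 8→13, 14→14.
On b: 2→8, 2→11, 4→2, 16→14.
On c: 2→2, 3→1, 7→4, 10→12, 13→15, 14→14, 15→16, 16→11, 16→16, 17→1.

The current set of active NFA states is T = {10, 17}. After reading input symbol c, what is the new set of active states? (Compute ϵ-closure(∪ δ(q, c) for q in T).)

{1, 4, 5, 8, 9, 11, 12}

10 on c → {12}.
17 on c → {1}.
Union after reading c: {1, 12}.
Now take the ϵ-closure:
From 1 via ϵ: add 4.
From 4 via ϵ: add 5, 8.
From 5 via ϵ: add 9, 11.
No new states can be added; the closed set is {1, 4, 5, 8, 9, 11, 12}.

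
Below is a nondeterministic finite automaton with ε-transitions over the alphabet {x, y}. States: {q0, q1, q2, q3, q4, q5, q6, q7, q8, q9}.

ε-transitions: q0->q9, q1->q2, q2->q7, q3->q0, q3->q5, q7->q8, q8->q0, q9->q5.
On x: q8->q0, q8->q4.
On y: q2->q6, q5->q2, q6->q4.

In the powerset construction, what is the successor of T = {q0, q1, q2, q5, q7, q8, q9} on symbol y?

q2 on y → {q6}.
q5 on y → {q2}.
No y-transition from q0, q1, q7, q8, q9.
Union after reading y: {q2, q6}.
Now take the ε-closure:
From q2 via ε: add q7.
From q7 via ε: add q8.
From q8 via ε: add q0.
From q0 via ε: add q9.
From q9 via ε: add q5.
No new states can be added; the closed set is {q0, q2, q5, q6, q7, q8, q9}.

{q0, q2, q5, q6, q7, q8, q9}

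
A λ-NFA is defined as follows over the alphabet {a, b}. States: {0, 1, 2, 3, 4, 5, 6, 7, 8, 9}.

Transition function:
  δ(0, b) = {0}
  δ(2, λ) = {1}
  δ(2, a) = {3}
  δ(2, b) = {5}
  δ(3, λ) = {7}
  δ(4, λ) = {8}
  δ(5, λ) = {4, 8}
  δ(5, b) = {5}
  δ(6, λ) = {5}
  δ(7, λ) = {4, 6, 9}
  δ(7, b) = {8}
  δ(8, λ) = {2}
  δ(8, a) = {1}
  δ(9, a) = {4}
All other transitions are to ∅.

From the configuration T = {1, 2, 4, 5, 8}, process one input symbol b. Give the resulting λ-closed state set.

{1, 2, 4, 5, 8}

2 on b → {5}.
5 on b → {5}.
No b-transition from 1, 4, 8.
Union after reading b: {5}.
Now take the λ-closure:
From 5 via λ: add 4, 8.
From 8 via λ: add 2.
From 2 via λ: add 1.
No new states can be added; the closed set is {1, 2, 4, 5, 8}.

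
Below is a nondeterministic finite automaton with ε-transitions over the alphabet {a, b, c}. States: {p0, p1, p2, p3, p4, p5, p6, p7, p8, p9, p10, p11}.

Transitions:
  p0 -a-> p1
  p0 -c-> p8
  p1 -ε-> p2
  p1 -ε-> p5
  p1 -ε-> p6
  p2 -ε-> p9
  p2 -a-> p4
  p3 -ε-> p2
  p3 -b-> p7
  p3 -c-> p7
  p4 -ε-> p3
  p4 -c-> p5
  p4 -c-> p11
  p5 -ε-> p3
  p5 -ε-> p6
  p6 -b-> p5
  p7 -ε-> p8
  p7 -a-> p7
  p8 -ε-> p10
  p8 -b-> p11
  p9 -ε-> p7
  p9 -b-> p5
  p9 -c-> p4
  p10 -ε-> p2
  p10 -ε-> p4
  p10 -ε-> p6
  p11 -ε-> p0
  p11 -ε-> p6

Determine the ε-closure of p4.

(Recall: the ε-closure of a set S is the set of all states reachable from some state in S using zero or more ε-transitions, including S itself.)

{p2, p3, p4, p6, p7, p8, p9, p10}

Start with {p4}.
From p4 via ε: add p3.
From p3 via ε: add p2.
From p2 via ε: add p9.
From p9 via ε: add p7.
From p7 via ε: add p8.
From p8 via ε: add p10.
From p10 via ε: add p6.
No new states can be added; the closed set is {p2, p3, p4, p6, p7, p8, p9, p10}.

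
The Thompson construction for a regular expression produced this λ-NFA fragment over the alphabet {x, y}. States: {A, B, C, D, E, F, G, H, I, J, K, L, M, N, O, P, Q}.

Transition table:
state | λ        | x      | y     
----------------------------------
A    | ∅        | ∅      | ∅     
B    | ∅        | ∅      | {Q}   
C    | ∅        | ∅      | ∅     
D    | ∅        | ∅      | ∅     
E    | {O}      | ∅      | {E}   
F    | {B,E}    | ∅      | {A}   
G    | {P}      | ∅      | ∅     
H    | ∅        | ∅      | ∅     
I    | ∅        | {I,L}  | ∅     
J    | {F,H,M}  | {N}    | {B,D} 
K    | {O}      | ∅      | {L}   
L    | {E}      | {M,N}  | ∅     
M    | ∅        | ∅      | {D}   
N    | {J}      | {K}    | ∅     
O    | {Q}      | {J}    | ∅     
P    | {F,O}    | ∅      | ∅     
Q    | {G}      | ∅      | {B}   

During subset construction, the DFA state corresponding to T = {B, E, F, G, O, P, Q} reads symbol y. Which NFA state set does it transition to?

{A, B, E, F, G, O, P, Q}

B on y → {Q}.
E on y → {E}.
F on y → {A}.
Q on y → {B}.
No y-transition from G, O, P.
Union after reading y: {A, B, E, Q}.
Now take the λ-closure:
From E via λ: add O.
From Q via λ: add G.
From G via λ: add P.
From P via λ: add F.
No new states can be added; the closed set is {A, B, E, F, G, O, P, Q}.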